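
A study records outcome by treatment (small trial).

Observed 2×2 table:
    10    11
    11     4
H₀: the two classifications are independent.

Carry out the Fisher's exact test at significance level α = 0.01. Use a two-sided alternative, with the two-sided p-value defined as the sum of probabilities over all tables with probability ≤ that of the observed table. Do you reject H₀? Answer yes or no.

Margins: r₁=21, r₂=15, c₁=21, c₂=15, n=36
p_obs = C(21,10)·C(15,11)/C(36,21); sum pmf over tables with pmf ≤ p_obs
p-value (two-sided) = 0.17598
At α=0.01: p ≥ α → fail to reject H₀

reject H₀: no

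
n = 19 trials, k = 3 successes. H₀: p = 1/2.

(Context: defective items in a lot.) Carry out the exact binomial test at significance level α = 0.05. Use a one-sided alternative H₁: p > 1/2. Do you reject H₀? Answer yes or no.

Exact binomial: n=19, k=3, p₀=1/2=0.5000
P(X≥3) from Σ C(n,i)·p₀^i·(1−p₀)^(n−i)
p-value (one-sided, H₁ greater) = 0.99964
At α=0.05: p ≥ α → fail to reject H₀

reject H₀: no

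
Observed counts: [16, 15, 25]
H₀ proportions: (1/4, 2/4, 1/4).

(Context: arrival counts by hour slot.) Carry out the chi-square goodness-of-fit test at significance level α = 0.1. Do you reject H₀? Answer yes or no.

reject H₀: yes

n = 56; E_i = n·p_i = [14.00, 28.00, 14.00]
χ² = (16−14.00)²/14.00 + (15−28.00)²/28.00 + (25−14.00)²/14.00 = 14.9643
df = 2
p-value (upper-tail) = 0.00056
At α=0.1: p < α → reject H₀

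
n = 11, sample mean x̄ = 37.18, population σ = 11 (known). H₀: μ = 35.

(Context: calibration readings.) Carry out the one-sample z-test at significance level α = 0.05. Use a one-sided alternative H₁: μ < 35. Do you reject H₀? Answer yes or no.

SE = σ/√n = 11/√11 = 3.3166
z = (x̄−μ₀)/SE = (37.18−35)/3.3166 = 0.6573
p-value (one-sided, H₁ less) = 0.74450
At α=0.05: p ≥ α → fail to reject H₀

reject H₀: no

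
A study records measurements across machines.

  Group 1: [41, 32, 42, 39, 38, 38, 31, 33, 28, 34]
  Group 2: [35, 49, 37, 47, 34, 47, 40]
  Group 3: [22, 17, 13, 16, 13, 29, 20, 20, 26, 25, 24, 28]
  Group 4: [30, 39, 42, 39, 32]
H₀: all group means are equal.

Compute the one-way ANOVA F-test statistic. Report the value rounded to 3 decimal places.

test statistic = 25.898

Group means [35.60, 41.29, 21.08, 36.40], grand mean 31.765
SSB = Σnᵢ(x̄ᵢ−x̄)² = 2258.172; SSW = ΣΣ(x−x̄ᵢ)² = 871.945
MSB = 2258.172/3 = 752.7241; MSW = 871.945/30 = 29.0648
F = MSB/MSW = 25.8981
df = (3, 30)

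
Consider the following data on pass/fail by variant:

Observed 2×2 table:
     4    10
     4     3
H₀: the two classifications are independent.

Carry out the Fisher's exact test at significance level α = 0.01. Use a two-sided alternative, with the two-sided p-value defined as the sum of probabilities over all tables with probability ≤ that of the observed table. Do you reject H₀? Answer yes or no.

Margins: r₁=14, r₂=7, c₁=8, c₂=13, n=21
p_obs = C(14,4)·C(7,4)/C(21,8); sum pmf over tables with pmf ≤ p_obs
p-value (two-sided) = 0.34575
At α=0.01: p ≥ α → fail to reject H₀

reject H₀: no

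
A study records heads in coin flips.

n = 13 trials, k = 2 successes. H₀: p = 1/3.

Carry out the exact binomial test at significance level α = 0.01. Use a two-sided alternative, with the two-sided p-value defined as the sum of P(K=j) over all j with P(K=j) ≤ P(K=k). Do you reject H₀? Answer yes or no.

reject H₀: no

Exact binomial: n=13, k=2, p₀=1/3=0.3333
P(X=j) = C(n,j)·p₀^j·(1−p₀)^(n−j); p = Σ P(X=j) over j with P(X=j) ≤ P(X=2)
p-value (two-sided) = 0.24227
At α=0.01: p ≥ α → fail to reject H₀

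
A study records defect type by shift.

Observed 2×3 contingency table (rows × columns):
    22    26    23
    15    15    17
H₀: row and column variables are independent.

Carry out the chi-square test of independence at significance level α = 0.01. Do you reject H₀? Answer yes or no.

Row totals [71, 47], col totals [37, 41, 40], n=118
χ² = (22−22.26)²/22.26 + (26−24.67)²/24.67 + (23−24.07)²/24.07 + (15−14.74)²/14.74 + (15−16.33)²/16.33 + (17−15.93)²/15.93 = 0.3069
df = 2
p-value (upper-tail) = 0.85775
At α=0.01: p ≥ α → fail to reject H₀

reject H₀: no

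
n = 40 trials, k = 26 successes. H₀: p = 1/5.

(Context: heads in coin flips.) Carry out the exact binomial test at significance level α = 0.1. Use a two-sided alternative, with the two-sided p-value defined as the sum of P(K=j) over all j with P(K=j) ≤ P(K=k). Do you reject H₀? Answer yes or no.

reject H₀: yes

Exact binomial: n=40, k=26, p₀=1/5=0.2000
P(X=j) = C(n,j)·p₀^j·(1−p₀)^(n−j); p = Σ P(X=j) over j with P(X=j) ≤ P(X=26)
p-value (two-sided) = 0.00000
At α=0.1: p < α → reject H₀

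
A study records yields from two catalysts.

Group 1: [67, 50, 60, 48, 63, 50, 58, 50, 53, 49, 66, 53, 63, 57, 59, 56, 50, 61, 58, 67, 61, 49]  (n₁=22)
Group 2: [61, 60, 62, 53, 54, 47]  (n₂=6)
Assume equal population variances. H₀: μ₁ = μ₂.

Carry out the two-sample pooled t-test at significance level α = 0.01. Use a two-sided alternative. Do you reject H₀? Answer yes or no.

x̄₁=56.727, s₁=6.311, n₁=22
x̄₂=56.167, s₂=5.845, n₂=6
s_p² = [21·6.311² + 5·5.845²]/26 = 38.7383
SE = √(s_p²·(1/22+1/6)) = 2.8666
t = (56.727−56.167)/2.8666 = 0.1956
df = 26
p-value (two-sided) = 0.84647
At α=0.01: p ≥ α → fail to reject H₀

reject H₀: no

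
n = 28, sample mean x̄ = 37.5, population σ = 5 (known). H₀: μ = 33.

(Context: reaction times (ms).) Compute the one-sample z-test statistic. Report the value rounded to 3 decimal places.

test statistic = 4.762

SE = σ/√n = 5/√28 = 0.9449
z = (x̄−μ₀)/SE = (37.5−33)/0.9449 = 4.7624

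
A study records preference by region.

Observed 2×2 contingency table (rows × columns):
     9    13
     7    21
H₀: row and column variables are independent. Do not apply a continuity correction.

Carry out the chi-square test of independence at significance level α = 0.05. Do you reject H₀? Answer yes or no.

reject H₀: no

Row totals [22, 28], col totals [16, 34], n=50
χ² = (9−7.04)²/7.04 + (13−14.96)²/14.96 + (7−8.96)²/8.96 + (21−19.04)²/19.04 = 1.4330
df = 1
p-value (upper-tail) = 0.23128
At α=0.05: p ≥ α → fail to reject H₀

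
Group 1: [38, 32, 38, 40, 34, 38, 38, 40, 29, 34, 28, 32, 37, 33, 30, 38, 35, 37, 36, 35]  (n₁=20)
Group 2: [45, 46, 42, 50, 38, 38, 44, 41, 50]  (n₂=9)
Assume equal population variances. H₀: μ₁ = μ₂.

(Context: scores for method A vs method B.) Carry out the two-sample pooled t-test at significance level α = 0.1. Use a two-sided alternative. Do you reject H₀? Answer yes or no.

x̄₁=35.100, s₁=3.538, n₁=20
x̄₂=43.778, s₂=4.494, n₂=9
s_p² = [19·3.538² + 8·4.494²]/27 = 14.7909
SE = √(s_p²·(1/20+1/9)) = 1.5437
t = (35.100−43.778)/1.5437 = -5.6214
df = 27
p-value (two-sided) = 0.00001
At α=0.1: p < α → reject H₀

reject H₀: yes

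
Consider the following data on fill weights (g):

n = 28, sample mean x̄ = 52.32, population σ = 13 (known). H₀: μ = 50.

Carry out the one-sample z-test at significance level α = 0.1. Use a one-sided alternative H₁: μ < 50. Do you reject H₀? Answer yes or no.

reject H₀: no

SE = σ/√n = 13/√28 = 2.4568
z = (x̄−μ₀)/SE = (52.32−50)/2.4568 = 0.9443
p-value (one-sided, H₁ less) = 0.82750
At α=0.1: p ≥ α → fail to reject H₀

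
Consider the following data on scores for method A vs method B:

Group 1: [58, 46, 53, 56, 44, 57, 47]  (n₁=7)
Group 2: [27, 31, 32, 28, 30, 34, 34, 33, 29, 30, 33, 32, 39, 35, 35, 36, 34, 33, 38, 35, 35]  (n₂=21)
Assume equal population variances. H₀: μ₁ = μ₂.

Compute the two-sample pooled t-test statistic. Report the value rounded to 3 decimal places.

x̄₁=51.571, s₁=5.798, n₁=7
x̄₂=33.000, s₂=3.082, n₂=21
s_p² = [6·5.798² + 20·3.082²]/26 = 15.0659
SE = √(s_p²·(1/7+1/21)) = 1.6940
t = (51.571−33.000)/1.6940 = 10.9629
df = 26

test statistic = 10.963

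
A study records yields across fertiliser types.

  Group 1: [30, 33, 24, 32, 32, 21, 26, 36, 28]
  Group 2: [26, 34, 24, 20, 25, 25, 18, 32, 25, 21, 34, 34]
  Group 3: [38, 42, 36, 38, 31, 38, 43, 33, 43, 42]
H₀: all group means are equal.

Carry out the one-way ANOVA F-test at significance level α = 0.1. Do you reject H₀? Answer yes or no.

reject H₀: yes

Group means [29.11, 26.50, 38.40], grand mean 31.097
SSB = Σnᵢ(x̄ᵢ−x̄)² = 822.421; SSW = ΣΣ(x−x̄ᵢ)² = 698.289
MSB = 822.421/2 = 411.2104; MSW = 698.289/28 = 24.9389
F = MSB/MSW = 16.4887
df = (2, 28)
p-value (upper-tail) = 0.00002
At α=0.1: p < α → reject H₀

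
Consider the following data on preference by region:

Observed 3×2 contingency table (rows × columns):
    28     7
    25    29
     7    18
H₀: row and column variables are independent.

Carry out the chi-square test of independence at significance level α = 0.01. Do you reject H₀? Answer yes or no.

Row totals [35, 54, 25], col totals [60, 54], n=114
χ² = (28−18.42)²/18.42 + (7−16.58)²/16.58 + (25−28.42)²/28.42 + (29−25.58)²/25.58 + (7−13.16)²/13.16 + (18−11.84)²/11.84 = 17.4689
df = 2
p-value (upper-tail) = 0.00016
At α=0.01: p < α → reject H₀

reject H₀: yes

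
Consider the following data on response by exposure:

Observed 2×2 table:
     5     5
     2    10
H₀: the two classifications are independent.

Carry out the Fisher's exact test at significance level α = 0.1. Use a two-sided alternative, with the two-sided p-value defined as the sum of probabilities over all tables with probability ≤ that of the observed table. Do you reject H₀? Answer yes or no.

Margins: r₁=10, r₂=12, c₁=7, c₂=15, n=22
p_obs = C(10,5)·C(12,2)/C(22,7); sum pmf over tables with pmf ≤ p_obs
p-value (two-sided) = 0.17183
At α=0.1: p ≥ α → fail to reject H₀

reject H₀: no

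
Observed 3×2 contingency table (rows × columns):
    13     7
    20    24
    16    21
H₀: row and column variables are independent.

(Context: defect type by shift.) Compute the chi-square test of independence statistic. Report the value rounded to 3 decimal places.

test statistic = 2.753

Row totals [20, 44, 37], col totals [49, 52], n=101
χ² = (13−9.70)²/9.70 + (7−10.30)²/10.30 + (20−21.35)²/21.35 + (24−22.65)²/22.65 + (16−17.95)²/17.95 + (21−19.05)²/19.05 = 2.7526
df = 2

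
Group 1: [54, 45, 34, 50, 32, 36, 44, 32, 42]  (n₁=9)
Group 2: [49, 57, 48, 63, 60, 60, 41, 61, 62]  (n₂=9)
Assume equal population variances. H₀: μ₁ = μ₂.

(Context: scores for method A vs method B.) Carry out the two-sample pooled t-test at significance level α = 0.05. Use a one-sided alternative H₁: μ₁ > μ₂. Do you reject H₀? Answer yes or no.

x̄₁=41.000, s₁=8.000, n₁=9
x̄₂=55.667, s₂=7.746, n₂=9
s_p² = [8·8.000² + 8·7.746²]/16 = 62.0000
SE = √(s_p²·(1/9+1/9)) = 3.7118
t = (41.000−55.667)/3.7118 = -3.9513
df = 16
p-value (one-sided, H₁ greater) = 0.99943
At α=0.05: p ≥ α → fail to reject H₀

reject H₀: no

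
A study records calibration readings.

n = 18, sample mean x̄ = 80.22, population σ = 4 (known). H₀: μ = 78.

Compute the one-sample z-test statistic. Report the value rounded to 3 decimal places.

SE = σ/√n = 4/√18 = 0.9428
z = (x̄−μ₀)/SE = (80.22−78)/0.9428 = 2.3547

test statistic = 2.355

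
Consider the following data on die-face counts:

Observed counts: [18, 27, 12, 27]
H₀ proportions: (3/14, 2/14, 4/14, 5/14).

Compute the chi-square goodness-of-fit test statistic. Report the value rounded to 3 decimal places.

test statistic = 25.050

n = 84; E_i = n·p_i = [18.00, 12.00, 24.00, 30.00]
χ² = (18−18.00)²/18.00 + (27−12.00)²/12.00 + (12−24.00)²/24.00 + (27−30.00)²/30.00 = 25.0500
df = 3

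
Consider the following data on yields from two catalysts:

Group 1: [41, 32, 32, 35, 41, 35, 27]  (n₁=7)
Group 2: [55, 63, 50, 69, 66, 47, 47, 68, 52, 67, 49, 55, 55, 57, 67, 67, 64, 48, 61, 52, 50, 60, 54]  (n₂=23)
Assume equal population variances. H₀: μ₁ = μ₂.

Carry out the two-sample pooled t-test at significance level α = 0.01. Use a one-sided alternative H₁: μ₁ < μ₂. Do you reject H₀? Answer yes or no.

x̄₁=34.714, s₁=5.057, n₁=7
x̄₂=57.522, s₂=7.579, n₂=23
s_p² = [6·5.057² + 22·7.579²]/28 = 50.6131
SE = √(s_p²·(1/7+1/23)) = 3.0710
t = (34.714−57.522)/3.0710 = -7.4267
df = 28
p-value (one-sided, H₁ less) = 0.00000
At α=0.01: p < α → reject H₀

reject H₀: yes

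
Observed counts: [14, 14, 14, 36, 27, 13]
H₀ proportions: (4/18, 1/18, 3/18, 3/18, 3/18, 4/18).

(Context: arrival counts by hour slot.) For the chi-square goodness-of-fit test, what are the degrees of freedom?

degrees of freedom = 5

df = k − 1 = 6 − 1 = 5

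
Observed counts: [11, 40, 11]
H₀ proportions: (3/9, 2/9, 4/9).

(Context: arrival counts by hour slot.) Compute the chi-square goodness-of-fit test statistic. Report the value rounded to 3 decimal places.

n = 62; E_i = n·p_i = [20.67, 13.78, 27.56]
χ² = (11−20.67)²/20.67 + (40−13.78)²/13.78 + (11−27.56)²/27.56 = 64.3750
df = 2

test statistic = 64.375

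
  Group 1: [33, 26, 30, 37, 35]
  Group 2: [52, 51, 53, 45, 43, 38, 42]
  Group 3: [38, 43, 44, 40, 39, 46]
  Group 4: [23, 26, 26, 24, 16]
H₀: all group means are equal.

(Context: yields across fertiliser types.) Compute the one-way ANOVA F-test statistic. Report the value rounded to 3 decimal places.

Group means [32.20, 46.29, 41.67, 23.00], grand mean 36.957
SSB = Σnᵢ(x̄ᵢ−x̄)² = 1829.395; SSW = ΣΣ(x−x̄ᵢ)² = 391.562
MSB = 1829.395/3 = 609.7982; MSW = 391.562/19 = 20.6085
F = MSB/MSW = 29.5896
df = (3, 19)

test statistic = 29.590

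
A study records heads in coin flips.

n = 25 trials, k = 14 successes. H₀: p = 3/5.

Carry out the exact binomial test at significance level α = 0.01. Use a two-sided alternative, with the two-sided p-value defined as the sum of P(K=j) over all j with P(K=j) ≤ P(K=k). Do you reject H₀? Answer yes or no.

reject H₀: no

Exact binomial: n=25, k=14, p₀=3/5=0.6000
P(X=j) = C(n,j)·p₀^j·(1−p₀)^(n−j); p = Σ P(X=j) over j with P(X=j) ≤ P(X=14)
p-value (two-sided) = 0.68776
At α=0.01: p ≥ α → fail to reject H₀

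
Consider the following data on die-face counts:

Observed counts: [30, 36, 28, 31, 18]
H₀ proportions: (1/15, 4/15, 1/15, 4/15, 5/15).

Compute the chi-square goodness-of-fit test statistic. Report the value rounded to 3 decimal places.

test statistic = 99.628

n = 143; E_i = n·p_i = [9.53, 38.13, 9.53, 38.13, 47.67]
χ² = (30−9.53)²/9.53 + (36−38.13)²/38.13 + (28−9.53)²/9.53 + (31−38.13)²/38.13 + (18−47.67)²/47.67 = 99.6276
df = 4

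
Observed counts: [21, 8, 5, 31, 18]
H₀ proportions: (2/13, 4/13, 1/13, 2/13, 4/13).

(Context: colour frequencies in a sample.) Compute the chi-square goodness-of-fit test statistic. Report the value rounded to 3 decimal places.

n = 83; E_i = n·p_i = [12.77, 25.54, 6.38, 12.77, 25.54]
χ² = (21−12.77)²/12.77 + (8−25.54)²/25.54 + (5−6.38)²/6.38 + (31−12.77)²/12.77 + (18−25.54)²/25.54 = 45.9036
df = 4

test statistic = 45.904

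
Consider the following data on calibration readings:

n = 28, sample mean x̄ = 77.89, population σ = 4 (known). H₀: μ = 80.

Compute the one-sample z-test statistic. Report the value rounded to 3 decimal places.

test statistic = -2.791

SE = σ/√n = 4/√28 = 0.7559
z = (x̄−μ₀)/SE = (77.89−80)/0.7559 = -2.7913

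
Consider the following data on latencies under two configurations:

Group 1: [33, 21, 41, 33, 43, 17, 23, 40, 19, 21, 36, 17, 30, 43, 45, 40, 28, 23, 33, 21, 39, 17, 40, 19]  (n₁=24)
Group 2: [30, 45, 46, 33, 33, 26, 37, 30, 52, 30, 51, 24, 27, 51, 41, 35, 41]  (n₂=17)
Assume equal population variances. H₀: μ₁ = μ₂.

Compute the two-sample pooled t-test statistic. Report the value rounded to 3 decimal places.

x̄₁=30.083, s₁=9.829, n₁=24
x̄₂=37.176, s₂=9.241, n₂=17
s_p² = [23·9.829² + 16·9.241²]/39 = 92.0078
SE = √(s_p²·(1/24+1/17)) = 3.0407
t = (30.083−37.176)/3.0407 = -2.3327
df = 39

test statistic = -2.333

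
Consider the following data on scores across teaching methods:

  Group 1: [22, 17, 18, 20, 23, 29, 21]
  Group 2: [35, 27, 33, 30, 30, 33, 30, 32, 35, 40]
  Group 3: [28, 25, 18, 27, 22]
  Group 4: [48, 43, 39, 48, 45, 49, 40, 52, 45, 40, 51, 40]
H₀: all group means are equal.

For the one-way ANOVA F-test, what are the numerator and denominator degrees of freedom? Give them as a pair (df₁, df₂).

degrees of freedom = [3, 30]

k = 4 groups, N = 34 total
df = (k−1, N−k) = (4−1, 34−4) = (3, 30)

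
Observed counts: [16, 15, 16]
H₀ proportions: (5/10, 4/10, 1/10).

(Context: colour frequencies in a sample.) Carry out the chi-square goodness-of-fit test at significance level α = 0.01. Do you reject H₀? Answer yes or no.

n = 47; E_i = n·p_i = [23.50, 18.80, 4.70]
χ² = (16−23.50)²/23.50 + (15−18.80)²/18.80 + (16−4.70)²/4.70 = 30.3298
df = 2
p-value (upper-tail) = 0.00000
At α=0.01: p < α → reject H₀

reject H₀: yes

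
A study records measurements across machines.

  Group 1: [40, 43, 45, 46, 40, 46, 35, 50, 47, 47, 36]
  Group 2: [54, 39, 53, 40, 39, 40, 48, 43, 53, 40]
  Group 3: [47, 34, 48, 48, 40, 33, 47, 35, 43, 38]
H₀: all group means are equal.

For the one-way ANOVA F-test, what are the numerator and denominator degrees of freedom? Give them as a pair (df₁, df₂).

k = 3 groups, N = 31 total
df = (k−1, N−k) = (3−1, 31−3) = (2, 28)

degrees of freedom = [2, 28]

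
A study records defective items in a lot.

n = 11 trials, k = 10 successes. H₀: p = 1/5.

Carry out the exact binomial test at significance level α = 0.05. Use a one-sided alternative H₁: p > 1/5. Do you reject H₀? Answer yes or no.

Exact binomial: n=11, k=10, p₀=1/5=0.2000
P(X≥10) from Σ C(n,i)·p₀^i·(1−p₀)^(n−i)
p-value (one-sided, H₁ greater) = 0.00000
At α=0.05: p < α → reject H₀

reject H₀: yes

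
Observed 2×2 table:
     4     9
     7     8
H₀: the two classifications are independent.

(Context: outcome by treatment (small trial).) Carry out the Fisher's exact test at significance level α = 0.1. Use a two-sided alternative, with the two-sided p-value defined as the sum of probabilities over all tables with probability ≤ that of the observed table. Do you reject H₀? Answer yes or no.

reject H₀: no

Margins: r₁=13, r₂=15, c₁=11, c₂=17, n=28
p_obs = C(13,4)·C(15,7)/C(28,11); sum pmf over tables with pmf ≤ p_obs
p-value (two-sided) = 0.46007
At α=0.1: p ≥ α → fail to reject H₀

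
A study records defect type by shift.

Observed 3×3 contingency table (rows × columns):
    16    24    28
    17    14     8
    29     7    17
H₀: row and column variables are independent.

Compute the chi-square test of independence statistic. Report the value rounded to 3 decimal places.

Row totals [68, 39, 53], col totals [62, 45, 53], n=160
χ² = (16−26.35)²/26.35 + (24−19.12)²/19.12 + (28−22.52)²/22.52 + (17−15.11)²/15.11 + (14−10.97)²/10.97 + (8−12.92)²/12.92 + (29−20.54)²/20.54 + (7−14.91)²/14.91 + (17−17.56)²/17.56 = 17.2831
df = 4

test statistic = 17.283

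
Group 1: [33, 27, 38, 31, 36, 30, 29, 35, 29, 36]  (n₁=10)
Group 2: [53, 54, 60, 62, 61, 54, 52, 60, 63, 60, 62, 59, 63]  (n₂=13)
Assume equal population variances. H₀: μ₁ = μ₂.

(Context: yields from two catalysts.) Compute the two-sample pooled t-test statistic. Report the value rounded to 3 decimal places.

test statistic = -16.135

x̄₁=32.400, s₁=3.718, n₁=10
x̄₂=58.692, s₂=3.987, n₂=13
s_p² = [9·3.718² + 12·3.987²]/21 = 15.0081
SE = √(s_p²·(1/10+1/13)) = 1.6295
t = (32.400−58.692)/1.6295 = -16.1352
df = 21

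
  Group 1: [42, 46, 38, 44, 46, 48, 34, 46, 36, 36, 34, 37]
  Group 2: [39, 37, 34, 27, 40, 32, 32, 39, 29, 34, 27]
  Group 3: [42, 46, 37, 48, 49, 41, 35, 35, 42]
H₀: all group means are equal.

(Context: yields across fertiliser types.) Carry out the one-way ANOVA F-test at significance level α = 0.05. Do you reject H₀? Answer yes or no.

reject H₀: yes

Group means [40.58, 33.64, 41.67], grand mean 38.500
SSB = Σnᵢ(x̄ᵢ−x̄)² = 402.538; SSW = ΣΣ(x−x̄ᵢ)² = 753.462
MSB = 402.538/2 = 201.2689; MSW = 753.462/29 = 25.9815
F = MSB/MSW = 7.7466
df = (2, 29)
p-value (upper-tail) = 0.00202
At α=0.05: p < α → reject H₀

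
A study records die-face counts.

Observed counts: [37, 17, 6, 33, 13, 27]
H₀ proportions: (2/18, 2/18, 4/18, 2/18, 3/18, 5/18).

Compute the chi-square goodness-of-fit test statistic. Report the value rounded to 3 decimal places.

test statistic = 81.462

n = 133; E_i = n·p_i = [14.78, 14.78, 29.56, 14.78, 22.17, 36.94]
χ² = (37−14.78)²/14.78 + (17−14.78)²/14.78 + (6−29.56)²/29.56 + (33−14.78)²/14.78 + (13−22.17)²/22.17 + (27−36.94)²/36.94 = 81.4617
df = 5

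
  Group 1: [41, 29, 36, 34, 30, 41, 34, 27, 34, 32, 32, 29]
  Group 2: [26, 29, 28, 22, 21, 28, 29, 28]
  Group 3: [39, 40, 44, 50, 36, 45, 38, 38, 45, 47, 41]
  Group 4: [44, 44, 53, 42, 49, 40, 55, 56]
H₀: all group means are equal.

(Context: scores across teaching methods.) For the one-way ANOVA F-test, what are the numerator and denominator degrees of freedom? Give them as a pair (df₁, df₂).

degrees of freedom = [3, 35]

k = 4 groups, N = 39 total
df = (k−1, N−k) = (4−1, 39−4) = (3, 35)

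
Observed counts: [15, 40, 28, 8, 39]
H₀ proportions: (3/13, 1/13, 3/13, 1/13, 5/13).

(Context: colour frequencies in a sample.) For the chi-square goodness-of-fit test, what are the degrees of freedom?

df = k − 1 = 5 − 1 = 4

degrees of freedom = 4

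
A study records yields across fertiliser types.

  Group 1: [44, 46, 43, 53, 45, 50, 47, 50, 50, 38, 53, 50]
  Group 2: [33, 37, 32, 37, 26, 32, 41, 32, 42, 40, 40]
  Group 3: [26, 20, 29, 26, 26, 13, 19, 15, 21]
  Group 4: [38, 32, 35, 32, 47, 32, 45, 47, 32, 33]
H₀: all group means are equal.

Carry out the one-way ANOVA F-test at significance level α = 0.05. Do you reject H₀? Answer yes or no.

Group means [47.42, 35.64, 21.67, 37.30], grand mean 36.405
SSB = Σnᵢ(x̄ᵢ−x̄)² = 3424.557; SSW = ΣΣ(x−x̄ᵢ)² = 1091.562
MSB = 3424.557/3 = 1141.5190; MSW = 1091.562/38 = 28.7253
F = MSB/MSW = 39.7391
df = (3, 38)
p-value (upper-tail) = 0.00000
At α=0.05: p < α → reject H₀

reject H₀: yes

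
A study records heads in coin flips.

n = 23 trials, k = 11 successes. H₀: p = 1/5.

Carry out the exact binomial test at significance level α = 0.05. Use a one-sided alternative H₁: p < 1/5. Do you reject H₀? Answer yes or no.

reject H₀: no

Exact binomial: n=23, k=11, p₀=1/5=0.2000
P(X≤11) from Σ C(n,i)·p₀^i·(1−p₀)^(n−i)
p-value (one-sided, H₁ less) = 0.99940
At α=0.05: p ≥ α → fail to reject H₀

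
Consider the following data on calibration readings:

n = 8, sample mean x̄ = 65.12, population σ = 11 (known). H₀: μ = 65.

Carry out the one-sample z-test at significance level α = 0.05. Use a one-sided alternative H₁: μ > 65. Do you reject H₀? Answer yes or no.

SE = σ/√n = 11/√8 = 3.8891
z = (x̄−μ₀)/SE = (65.12−65)/3.8891 = 0.0309
p-value (one-sided, H₁ greater) = 0.48769
At α=0.05: p ≥ α → fail to reject H₀

reject H₀: no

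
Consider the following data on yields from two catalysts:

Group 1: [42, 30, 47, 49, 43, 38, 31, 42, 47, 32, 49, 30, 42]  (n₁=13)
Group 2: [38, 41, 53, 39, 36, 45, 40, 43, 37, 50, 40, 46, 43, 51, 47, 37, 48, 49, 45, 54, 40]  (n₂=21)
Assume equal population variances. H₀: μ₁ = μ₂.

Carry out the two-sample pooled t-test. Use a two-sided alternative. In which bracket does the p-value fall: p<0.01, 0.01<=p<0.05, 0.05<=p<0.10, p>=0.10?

p-value bracket: 0.05<=p<0.10

x̄₁=40.154, s₁=7.244, n₁=13
x̄₂=43.905, s₂=5.495, n₂=21
s_p² = [12·7.244² + 20·5.495²]/32 = 38.5469
SE = √(s_p²·(1/13+1/21)) = 2.1911
t = (40.154−43.905)/2.1911 = -1.7119
df = 32
p-value (two-sided) = 0.09659
→ bracket: 0.05<=p<0.10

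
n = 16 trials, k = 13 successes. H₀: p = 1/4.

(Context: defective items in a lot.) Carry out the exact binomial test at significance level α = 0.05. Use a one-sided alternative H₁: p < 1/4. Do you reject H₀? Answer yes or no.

reject H₀: no

Exact binomial: n=16, k=13, p₀=1/4=0.2500
P(X≤13) from Σ C(n,i)·p₀^i·(1−p₀)^(n−i)
p-value (one-sided, H₁ less) = 1.00000
At α=0.05: p ≥ α → fail to reject H₀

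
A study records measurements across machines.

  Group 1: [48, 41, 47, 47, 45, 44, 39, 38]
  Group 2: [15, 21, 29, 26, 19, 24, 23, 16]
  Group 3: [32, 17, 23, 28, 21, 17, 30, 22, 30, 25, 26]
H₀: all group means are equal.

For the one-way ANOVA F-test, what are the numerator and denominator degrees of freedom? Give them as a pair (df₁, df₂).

degrees of freedom = [2, 24]

k = 3 groups, N = 27 total
df = (k−1, N−k) = (3−1, 27−3) = (2, 24)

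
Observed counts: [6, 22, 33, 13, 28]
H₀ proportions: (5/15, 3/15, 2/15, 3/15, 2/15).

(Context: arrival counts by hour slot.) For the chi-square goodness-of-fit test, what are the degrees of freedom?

df = k − 1 = 5 − 1 = 4

degrees of freedom = 4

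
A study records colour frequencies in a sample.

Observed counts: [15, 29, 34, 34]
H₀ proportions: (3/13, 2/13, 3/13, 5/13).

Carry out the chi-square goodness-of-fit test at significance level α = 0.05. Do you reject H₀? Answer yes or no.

n = 112; E_i = n·p_i = [25.85, 17.23, 25.85, 43.08]
χ² = (15−25.85)²/25.85 + (29−17.23)²/17.23 + (34−25.85)²/25.85 + (34−43.08)²/43.08 = 17.0753
df = 3
p-value (upper-tail) = 0.00068
At α=0.05: p < α → reject H₀

reject H₀: yes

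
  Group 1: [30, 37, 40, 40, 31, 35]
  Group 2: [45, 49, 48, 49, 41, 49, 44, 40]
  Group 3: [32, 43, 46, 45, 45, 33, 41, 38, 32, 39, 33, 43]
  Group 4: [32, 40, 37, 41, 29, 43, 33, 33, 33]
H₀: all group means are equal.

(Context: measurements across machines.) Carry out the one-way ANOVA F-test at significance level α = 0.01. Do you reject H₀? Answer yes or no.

Group means [35.50, 45.62, 39.17, 35.67], grand mean 39.114
SSB = Σnᵢ(x̄ᵢ−x̄)² = 524.501; SSW = ΣΣ(x−x̄ᵢ)² = 699.042
MSB = 524.501/3 = 174.8337; MSW = 699.042/31 = 22.5497
F = MSB/MSW = 7.7533
df = (3, 31)
p-value (upper-tail) = 0.00053
At α=0.01: p < α → reject H₀

reject H₀: yes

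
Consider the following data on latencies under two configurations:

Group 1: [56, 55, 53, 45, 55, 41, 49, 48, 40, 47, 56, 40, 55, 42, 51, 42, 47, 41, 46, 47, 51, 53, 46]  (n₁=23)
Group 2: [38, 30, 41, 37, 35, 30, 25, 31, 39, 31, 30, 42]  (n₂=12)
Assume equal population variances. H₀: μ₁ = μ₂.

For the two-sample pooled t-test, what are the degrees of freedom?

df = n₁ + n₂ − 2 = 23 + 12 − 2 = 33

degrees of freedom = 33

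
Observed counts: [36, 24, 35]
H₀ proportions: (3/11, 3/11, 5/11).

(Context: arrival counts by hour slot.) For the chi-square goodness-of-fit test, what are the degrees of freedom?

degrees of freedom = 2

df = k − 1 = 3 − 1 = 2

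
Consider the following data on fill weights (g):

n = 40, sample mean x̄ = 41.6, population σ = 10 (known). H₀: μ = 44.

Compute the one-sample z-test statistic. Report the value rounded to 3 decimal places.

SE = σ/√n = 10/√40 = 1.5811
z = (x̄−μ₀)/SE = (41.6−44)/1.5811 = -1.5179

test statistic = -1.518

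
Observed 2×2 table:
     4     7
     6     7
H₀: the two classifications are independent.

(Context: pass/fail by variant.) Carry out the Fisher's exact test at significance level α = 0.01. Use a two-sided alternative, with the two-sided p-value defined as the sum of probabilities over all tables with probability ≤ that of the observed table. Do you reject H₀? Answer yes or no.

Margins: r₁=11, r₂=13, c₁=10, c₂=14, n=24
p_obs = C(11,4)·C(13,6)/C(24,10); sum pmf over tables with pmf ≤ p_obs
p-value (two-sided) = 0.69683
At α=0.01: p ≥ α → fail to reject H₀

reject H₀: no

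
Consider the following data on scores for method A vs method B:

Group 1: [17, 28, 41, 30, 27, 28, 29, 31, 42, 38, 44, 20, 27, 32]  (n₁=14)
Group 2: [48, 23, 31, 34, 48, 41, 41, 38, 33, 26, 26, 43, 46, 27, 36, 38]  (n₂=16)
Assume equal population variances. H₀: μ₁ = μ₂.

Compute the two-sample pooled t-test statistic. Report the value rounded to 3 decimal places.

test statistic = -1.771

x̄₁=31.000, s₁=7.903, n₁=14
x̄₂=36.188, s₂=8.093, n₂=16
s_p² = [13·7.903² + 15·8.093²]/28 = 64.0871
SE = √(s_p²·(1/14+1/16)) = 2.9297
t = (31.000−36.188)/2.9297 = -1.7707
df = 28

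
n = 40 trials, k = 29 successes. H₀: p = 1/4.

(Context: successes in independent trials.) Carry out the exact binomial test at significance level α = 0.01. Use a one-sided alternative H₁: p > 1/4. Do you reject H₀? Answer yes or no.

Exact binomial: n=40, k=29, p₀=1/4=0.2500
P(X≥29) from Σ C(n,i)·p₀^i·(1−p₀)^(n−i)
p-value (one-sided, H₁ greater) = 0.00000
At α=0.01: p < α → reject H₀

reject H₀: yes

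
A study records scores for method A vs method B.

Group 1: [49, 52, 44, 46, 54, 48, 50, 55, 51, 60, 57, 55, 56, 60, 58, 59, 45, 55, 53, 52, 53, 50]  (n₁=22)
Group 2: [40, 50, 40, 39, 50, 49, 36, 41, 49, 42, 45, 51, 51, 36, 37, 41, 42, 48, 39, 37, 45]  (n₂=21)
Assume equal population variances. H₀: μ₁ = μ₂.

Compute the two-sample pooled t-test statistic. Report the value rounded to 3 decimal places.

x̄₁=52.818, s₁=4.656, n₁=22
x̄₂=43.238, s₂=5.291, n₂=21
s_p² = [21·4.656² + 20·5.291²]/41 = 24.7581
SE = √(s_p²·(1/22+1/21)) = 1.5180
t = (52.818−43.238)/1.5180 = 6.3110
df = 41

test statistic = 6.311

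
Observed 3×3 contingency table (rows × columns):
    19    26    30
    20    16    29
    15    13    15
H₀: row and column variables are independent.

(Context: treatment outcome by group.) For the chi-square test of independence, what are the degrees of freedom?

degrees of freedom = 4

df = (r−1)(c−1) = (3−1)·(3−1) = 4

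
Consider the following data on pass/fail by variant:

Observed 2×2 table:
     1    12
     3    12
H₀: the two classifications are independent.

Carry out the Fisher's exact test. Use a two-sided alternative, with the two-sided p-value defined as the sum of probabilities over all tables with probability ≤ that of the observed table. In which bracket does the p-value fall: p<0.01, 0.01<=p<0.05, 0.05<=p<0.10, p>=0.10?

p-value bracket: p>=0.10

Margins: r₁=13, r₂=15, c₁=4, c₂=24, n=28
p_obs = C(13,1)·C(15,3)/C(28,4); sum pmf over tables with pmf ≤ p_obs
p-value (two-sided) = 0.60000
→ bracket: p>=0.10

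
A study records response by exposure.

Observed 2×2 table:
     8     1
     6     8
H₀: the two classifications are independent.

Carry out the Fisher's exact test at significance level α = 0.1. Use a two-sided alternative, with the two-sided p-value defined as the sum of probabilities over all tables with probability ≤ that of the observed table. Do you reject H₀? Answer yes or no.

reject H₀: yes

Margins: r₁=9, r₂=14, c₁=14, c₂=9, n=23
p_obs = C(9,8)·C(14,6)/C(23,14); sum pmf over tables with pmf ≤ p_obs
p-value (two-sided) = 0.03969
At α=0.1: p < α → reject H₀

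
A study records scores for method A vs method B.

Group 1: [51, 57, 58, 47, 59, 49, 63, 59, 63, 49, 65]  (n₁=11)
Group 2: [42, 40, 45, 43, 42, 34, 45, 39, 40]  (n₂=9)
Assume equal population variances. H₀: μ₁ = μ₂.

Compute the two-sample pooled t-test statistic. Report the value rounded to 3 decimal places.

x̄₁=56.364, s₁=6.360, n₁=11
x̄₂=41.111, s₂=3.408, n₂=9
s_p² = [10·6.360² + 8·3.408²]/18 = 27.6352
SE = √(s_p²·(1/11+1/9)) = 2.3628
t = (56.364−41.111)/2.3628 = 6.4552
df = 18

test statistic = 6.455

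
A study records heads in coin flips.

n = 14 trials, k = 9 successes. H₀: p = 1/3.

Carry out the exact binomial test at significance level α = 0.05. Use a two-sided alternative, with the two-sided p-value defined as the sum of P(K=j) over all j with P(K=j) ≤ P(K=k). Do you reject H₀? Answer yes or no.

reject H₀: yes

Exact binomial: n=14, k=9, p₀=1/3=0.3333
P(X=j) = C(n,j)·p₀^j·(1−p₀)^(n−j); p = Σ P(X=j) over j with P(X=j) ≤ P(X=9)
p-value (two-sided) = 0.02086
At α=0.05: p < α → reject H₀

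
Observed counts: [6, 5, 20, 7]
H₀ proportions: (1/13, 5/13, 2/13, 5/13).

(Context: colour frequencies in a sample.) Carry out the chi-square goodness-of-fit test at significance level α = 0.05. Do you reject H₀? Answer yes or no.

n = 38; E_i = n·p_i = [2.92, 14.62, 5.85, 14.62]
χ² = (6−2.92)²/2.92 + (5−14.62)²/14.62 + (20−5.85)²/5.85 + (7−14.62)²/14.62 = 47.8000
df = 3
p-value (upper-tail) = 0.00000
At α=0.05: p < α → reject H₀

reject H₀: yes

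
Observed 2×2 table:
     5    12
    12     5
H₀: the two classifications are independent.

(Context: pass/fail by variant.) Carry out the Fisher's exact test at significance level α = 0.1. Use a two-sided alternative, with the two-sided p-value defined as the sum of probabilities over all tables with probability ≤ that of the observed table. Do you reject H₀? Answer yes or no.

reject H₀: yes

Margins: r₁=17, r₂=17, c₁=17, c₂=17, n=34
p_obs = C(17,5)·C(17,12)/C(34,17); sum pmf over tables with pmf ≤ p_obs
p-value (two-sided) = 0.03808
At α=0.1: p < α → reject H₀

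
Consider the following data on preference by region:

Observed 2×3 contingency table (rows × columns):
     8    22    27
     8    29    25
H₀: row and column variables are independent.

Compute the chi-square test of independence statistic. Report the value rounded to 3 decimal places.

test statistic = 0.829

Row totals [57, 62], col totals [16, 51, 52], n=119
χ² = (8−7.66)²/7.66 + (22−24.43)²/24.43 + (27−24.91)²/24.91 + (8−8.34)²/8.34 + (29−26.57)²/26.57 + (25−27.09)²/27.09 = 0.8291
df = 2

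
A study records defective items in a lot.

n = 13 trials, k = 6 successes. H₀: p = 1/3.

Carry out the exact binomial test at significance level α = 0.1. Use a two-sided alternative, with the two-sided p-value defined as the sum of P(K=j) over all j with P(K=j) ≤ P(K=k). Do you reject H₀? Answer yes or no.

reject H₀: no

Exact binomial: n=13, k=6, p₀=1/3=0.3333
P(X=j) = C(n,j)·p₀^j·(1−p₀)^(n−j); p = Σ P(X=j) over j with P(X=j) ≤ P(X=6)
p-value (two-sided) = 0.38004
At α=0.1: p ≥ α → fail to reject H₀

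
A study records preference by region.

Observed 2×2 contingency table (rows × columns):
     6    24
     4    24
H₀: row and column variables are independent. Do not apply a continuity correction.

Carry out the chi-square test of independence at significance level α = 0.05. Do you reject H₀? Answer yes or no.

Row totals [30, 28], col totals [10, 48], n=58
χ² = (6−5.17)²/5.17 + (24−24.83)²/24.83 + (4−4.83)²/4.83 + (24−23.17)²/23.17 = 0.3314
df = 1
p-value (upper-tail) = 0.56482
At α=0.05: p ≥ α → fail to reject H₀

reject H₀: no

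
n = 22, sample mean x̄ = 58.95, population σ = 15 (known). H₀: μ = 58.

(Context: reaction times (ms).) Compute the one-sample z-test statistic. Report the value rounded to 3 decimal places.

test statistic = 0.297

SE = σ/√n = 15/√22 = 3.1980
z = (x̄−μ₀)/SE = (58.95−58)/3.1980 = 0.2971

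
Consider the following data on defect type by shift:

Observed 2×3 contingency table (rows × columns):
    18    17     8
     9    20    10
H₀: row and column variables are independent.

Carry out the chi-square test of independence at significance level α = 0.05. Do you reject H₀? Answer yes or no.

Row totals [43, 39], col totals [27, 37, 18], n=82
χ² = (18−14.16)²/14.16 + (17−19.40)²/19.40 + (8−9.44)²/9.44 + (9−12.84)²/12.84 + (20−17.60)²/17.60 + (10−8.56)²/8.56 = 3.2781
df = 2
p-value (upper-tail) = 0.19416
At α=0.05: p ≥ α → fail to reject H₀

reject H₀: no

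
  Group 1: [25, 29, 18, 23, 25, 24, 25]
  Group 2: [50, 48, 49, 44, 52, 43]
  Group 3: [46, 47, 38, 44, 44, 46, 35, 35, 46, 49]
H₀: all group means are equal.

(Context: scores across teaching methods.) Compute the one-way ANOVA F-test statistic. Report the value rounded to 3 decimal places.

Group means [24.14, 47.67, 43.00], grand mean 38.478
SSB = Σnᵢ(x̄ᵢ−x̄)² = 2149.549; SSW = ΣΣ(x−x̄ᵢ)² = 360.190
MSB = 2149.549/2 = 1074.7743; MSW = 360.190/20 = 18.0095
F = MSB/MSW = 59.6781
df = (2, 20)

test statistic = 59.678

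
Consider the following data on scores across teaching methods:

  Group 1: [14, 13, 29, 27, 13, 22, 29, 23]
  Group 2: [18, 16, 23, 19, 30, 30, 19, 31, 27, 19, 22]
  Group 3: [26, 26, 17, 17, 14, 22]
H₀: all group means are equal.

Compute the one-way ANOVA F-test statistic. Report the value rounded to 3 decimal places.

test statistic = 0.477

Group means [21.25, 23.09, 20.33], grand mean 21.840
SSB = Σnᵢ(x̄ᵢ−x̄)² = 33.618; SSW = ΣΣ(x−x̄ᵢ)² = 775.742
MSB = 33.618/2 = 16.8088; MSW = 775.742/22 = 35.2610
F = MSB/MSW = 0.4767
df = (2, 22)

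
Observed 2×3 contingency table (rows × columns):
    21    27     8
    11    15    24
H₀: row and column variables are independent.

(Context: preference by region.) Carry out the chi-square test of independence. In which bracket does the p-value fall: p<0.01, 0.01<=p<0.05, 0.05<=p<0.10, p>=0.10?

Row totals [56, 50], col totals [32, 42, 32], n=106
χ² = (21−16.91)²/16.91 + (27−22.19)²/22.19 + (8−16.91)²/16.91 + (11−15.09)²/15.09 + (15−19.81)²/19.81 + (24−15.09)²/15.09 = 14.2596
df = 2
p-value (upper-tail) = 0.00080
→ bracket: p<0.01

p-value bracket: p<0.01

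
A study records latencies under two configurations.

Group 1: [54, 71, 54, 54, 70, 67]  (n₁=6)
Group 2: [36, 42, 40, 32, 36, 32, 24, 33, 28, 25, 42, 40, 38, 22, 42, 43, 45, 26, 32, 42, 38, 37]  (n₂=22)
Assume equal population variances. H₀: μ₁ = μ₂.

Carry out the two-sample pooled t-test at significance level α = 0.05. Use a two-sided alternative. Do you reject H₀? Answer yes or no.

reject H₀: yes

x̄₁=61.667, s₁=8.501, n₁=6
x̄₂=35.227, s₂=6.845, n₂=22
s_p² = [5·8.501² + 21·6.845²]/26 = 51.7383
SE = √(s_p²·(1/6+1/22)) = 3.3128
t = (61.667−35.227)/3.3128 = 7.9809
df = 26
p-value (two-sided) = 0.00000
At α=0.05: p < α → reject H₀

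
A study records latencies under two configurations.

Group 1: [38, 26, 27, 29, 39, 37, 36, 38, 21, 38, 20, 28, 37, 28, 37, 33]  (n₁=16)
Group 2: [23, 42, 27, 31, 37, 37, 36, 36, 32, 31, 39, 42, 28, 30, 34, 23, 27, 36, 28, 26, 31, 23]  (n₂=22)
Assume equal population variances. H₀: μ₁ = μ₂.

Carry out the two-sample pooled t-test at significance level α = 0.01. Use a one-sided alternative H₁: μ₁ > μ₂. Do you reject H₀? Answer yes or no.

x̄₁=32.000, s₁=6.408, n₁=16
x̄₂=31.773, s₂=5.847, n₂=22
s_p² = [15·6.408² + 21·5.847²]/36 = 37.0518
SE = √(s_p²·(1/16+1/22)) = 2.0000
t = (32.000−31.773)/2.0000 = 0.1136
df = 36
p-value (one-sided, H₁ greater) = 0.45508
At α=0.01: p ≥ α → fail to reject H₀

reject H₀: no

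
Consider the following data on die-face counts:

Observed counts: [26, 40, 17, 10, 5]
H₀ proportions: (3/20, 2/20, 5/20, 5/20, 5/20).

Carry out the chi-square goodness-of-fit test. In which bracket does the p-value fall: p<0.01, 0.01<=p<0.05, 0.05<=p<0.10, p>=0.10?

n = 98; E_i = n·p_i = [14.70, 9.80, 24.50, 24.50, 24.50]
χ² = (26−14.70)²/14.70 + (40−9.80)²/9.80 + (17−24.50)²/24.50 + (10−24.50)²/24.50 + (5−24.50)²/24.50 = 128.1497
df = 4
p-value (upper-tail) = 0.00000
→ bracket: p<0.01

p-value bracket: p<0.01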